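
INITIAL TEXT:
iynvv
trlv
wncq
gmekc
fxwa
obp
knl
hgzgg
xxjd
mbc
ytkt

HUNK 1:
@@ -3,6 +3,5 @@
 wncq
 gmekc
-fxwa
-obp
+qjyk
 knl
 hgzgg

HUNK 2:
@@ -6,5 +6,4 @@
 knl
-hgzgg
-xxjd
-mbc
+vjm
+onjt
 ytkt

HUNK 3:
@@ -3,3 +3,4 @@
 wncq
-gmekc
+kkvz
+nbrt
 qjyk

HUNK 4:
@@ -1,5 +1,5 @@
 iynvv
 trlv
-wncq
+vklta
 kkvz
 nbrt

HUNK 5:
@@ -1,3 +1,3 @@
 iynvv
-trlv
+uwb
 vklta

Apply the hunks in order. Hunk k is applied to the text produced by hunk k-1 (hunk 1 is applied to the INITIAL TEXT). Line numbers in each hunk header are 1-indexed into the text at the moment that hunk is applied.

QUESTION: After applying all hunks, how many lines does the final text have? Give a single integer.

Hunk 1: at line 3 remove [fxwa,obp] add [qjyk] -> 10 lines: iynvv trlv wncq gmekc qjyk knl hgzgg xxjd mbc ytkt
Hunk 2: at line 6 remove [hgzgg,xxjd,mbc] add [vjm,onjt] -> 9 lines: iynvv trlv wncq gmekc qjyk knl vjm onjt ytkt
Hunk 3: at line 3 remove [gmekc] add [kkvz,nbrt] -> 10 lines: iynvv trlv wncq kkvz nbrt qjyk knl vjm onjt ytkt
Hunk 4: at line 1 remove [wncq] add [vklta] -> 10 lines: iynvv trlv vklta kkvz nbrt qjyk knl vjm onjt ytkt
Hunk 5: at line 1 remove [trlv] add [uwb] -> 10 lines: iynvv uwb vklta kkvz nbrt qjyk knl vjm onjt ytkt
Final line count: 10

Answer: 10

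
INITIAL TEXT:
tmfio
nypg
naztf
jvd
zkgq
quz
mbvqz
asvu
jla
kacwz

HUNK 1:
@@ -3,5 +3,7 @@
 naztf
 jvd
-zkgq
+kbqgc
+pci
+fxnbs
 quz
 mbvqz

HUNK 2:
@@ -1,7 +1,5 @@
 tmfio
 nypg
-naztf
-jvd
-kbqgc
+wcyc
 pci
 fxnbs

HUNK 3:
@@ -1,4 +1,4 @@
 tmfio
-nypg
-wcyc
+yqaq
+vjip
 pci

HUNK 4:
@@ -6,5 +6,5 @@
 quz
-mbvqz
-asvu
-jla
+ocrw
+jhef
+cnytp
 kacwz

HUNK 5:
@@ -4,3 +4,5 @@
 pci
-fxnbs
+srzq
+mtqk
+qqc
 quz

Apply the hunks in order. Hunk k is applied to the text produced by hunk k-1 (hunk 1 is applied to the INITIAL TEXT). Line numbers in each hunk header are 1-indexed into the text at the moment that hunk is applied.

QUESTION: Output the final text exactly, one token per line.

Hunk 1: at line 3 remove [zkgq] add [kbqgc,pci,fxnbs] -> 12 lines: tmfio nypg naztf jvd kbqgc pci fxnbs quz mbvqz asvu jla kacwz
Hunk 2: at line 1 remove [naztf,jvd,kbqgc] add [wcyc] -> 10 lines: tmfio nypg wcyc pci fxnbs quz mbvqz asvu jla kacwz
Hunk 3: at line 1 remove [nypg,wcyc] add [yqaq,vjip] -> 10 lines: tmfio yqaq vjip pci fxnbs quz mbvqz asvu jla kacwz
Hunk 4: at line 6 remove [mbvqz,asvu,jla] add [ocrw,jhef,cnytp] -> 10 lines: tmfio yqaq vjip pci fxnbs quz ocrw jhef cnytp kacwz
Hunk 5: at line 4 remove [fxnbs] add [srzq,mtqk,qqc] -> 12 lines: tmfio yqaq vjip pci srzq mtqk qqc quz ocrw jhef cnytp kacwz

Answer: tmfio
yqaq
vjip
pci
srzq
mtqk
qqc
quz
ocrw
jhef
cnytp
kacwz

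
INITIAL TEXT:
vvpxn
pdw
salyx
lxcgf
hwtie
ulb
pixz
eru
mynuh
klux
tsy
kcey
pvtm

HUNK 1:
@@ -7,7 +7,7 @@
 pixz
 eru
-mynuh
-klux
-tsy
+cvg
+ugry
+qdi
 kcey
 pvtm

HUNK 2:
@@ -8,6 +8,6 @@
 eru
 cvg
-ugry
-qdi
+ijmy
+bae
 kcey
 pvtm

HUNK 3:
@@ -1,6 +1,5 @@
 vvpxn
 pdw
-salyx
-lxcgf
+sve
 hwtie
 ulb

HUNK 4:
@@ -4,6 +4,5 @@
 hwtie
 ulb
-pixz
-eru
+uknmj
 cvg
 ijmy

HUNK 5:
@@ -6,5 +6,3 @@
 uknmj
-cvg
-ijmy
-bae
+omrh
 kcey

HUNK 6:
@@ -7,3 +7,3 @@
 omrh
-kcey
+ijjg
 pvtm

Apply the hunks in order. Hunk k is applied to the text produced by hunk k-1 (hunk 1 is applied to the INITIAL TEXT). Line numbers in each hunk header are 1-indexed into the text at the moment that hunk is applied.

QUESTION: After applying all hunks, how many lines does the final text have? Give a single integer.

Hunk 1: at line 7 remove [mynuh,klux,tsy] add [cvg,ugry,qdi] -> 13 lines: vvpxn pdw salyx lxcgf hwtie ulb pixz eru cvg ugry qdi kcey pvtm
Hunk 2: at line 8 remove [ugry,qdi] add [ijmy,bae] -> 13 lines: vvpxn pdw salyx lxcgf hwtie ulb pixz eru cvg ijmy bae kcey pvtm
Hunk 3: at line 1 remove [salyx,lxcgf] add [sve] -> 12 lines: vvpxn pdw sve hwtie ulb pixz eru cvg ijmy bae kcey pvtm
Hunk 4: at line 4 remove [pixz,eru] add [uknmj] -> 11 lines: vvpxn pdw sve hwtie ulb uknmj cvg ijmy bae kcey pvtm
Hunk 5: at line 6 remove [cvg,ijmy,bae] add [omrh] -> 9 lines: vvpxn pdw sve hwtie ulb uknmj omrh kcey pvtm
Hunk 6: at line 7 remove [kcey] add [ijjg] -> 9 lines: vvpxn pdw sve hwtie ulb uknmj omrh ijjg pvtm
Final line count: 9

Answer: 9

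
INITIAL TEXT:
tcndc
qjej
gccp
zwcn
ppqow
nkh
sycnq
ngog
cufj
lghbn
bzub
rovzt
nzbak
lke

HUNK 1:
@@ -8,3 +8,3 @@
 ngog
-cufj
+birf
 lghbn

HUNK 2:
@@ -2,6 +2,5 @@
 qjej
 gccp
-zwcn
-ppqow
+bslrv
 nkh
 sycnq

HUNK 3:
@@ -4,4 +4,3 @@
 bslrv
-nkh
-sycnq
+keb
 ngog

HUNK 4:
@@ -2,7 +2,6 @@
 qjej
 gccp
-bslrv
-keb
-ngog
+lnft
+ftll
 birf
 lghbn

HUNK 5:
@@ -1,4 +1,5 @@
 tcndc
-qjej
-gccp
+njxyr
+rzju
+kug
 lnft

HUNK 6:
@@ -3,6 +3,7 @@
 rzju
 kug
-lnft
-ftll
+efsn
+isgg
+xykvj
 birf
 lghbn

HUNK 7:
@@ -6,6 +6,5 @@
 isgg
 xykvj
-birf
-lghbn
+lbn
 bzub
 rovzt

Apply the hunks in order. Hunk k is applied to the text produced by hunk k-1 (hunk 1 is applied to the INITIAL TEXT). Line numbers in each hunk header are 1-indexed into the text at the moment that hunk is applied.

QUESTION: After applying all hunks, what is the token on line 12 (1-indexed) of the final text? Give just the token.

Hunk 1: at line 8 remove [cufj] add [birf] -> 14 lines: tcndc qjej gccp zwcn ppqow nkh sycnq ngog birf lghbn bzub rovzt nzbak lke
Hunk 2: at line 2 remove [zwcn,ppqow] add [bslrv] -> 13 lines: tcndc qjej gccp bslrv nkh sycnq ngog birf lghbn bzub rovzt nzbak lke
Hunk 3: at line 4 remove [nkh,sycnq] add [keb] -> 12 lines: tcndc qjej gccp bslrv keb ngog birf lghbn bzub rovzt nzbak lke
Hunk 4: at line 2 remove [bslrv,keb,ngog] add [lnft,ftll] -> 11 lines: tcndc qjej gccp lnft ftll birf lghbn bzub rovzt nzbak lke
Hunk 5: at line 1 remove [qjej,gccp] add [njxyr,rzju,kug] -> 12 lines: tcndc njxyr rzju kug lnft ftll birf lghbn bzub rovzt nzbak lke
Hunk 6: at line 3 remove [lnft,ftll] add [efsn,isgg,xykvj] -> 13 lines: tcndc njxyr rzju kug efsn isgg xykvj birf lghbn bzub rovzt nzbak lke
Hunk 7: at line 6 remove [birf,lghbn] add [lbn] -> 12 lines: tcndc njxyr rzju kug efsn isgg xykvj lbn bzub rovzt nzbak lke
Final line 12: lke

Answer: lke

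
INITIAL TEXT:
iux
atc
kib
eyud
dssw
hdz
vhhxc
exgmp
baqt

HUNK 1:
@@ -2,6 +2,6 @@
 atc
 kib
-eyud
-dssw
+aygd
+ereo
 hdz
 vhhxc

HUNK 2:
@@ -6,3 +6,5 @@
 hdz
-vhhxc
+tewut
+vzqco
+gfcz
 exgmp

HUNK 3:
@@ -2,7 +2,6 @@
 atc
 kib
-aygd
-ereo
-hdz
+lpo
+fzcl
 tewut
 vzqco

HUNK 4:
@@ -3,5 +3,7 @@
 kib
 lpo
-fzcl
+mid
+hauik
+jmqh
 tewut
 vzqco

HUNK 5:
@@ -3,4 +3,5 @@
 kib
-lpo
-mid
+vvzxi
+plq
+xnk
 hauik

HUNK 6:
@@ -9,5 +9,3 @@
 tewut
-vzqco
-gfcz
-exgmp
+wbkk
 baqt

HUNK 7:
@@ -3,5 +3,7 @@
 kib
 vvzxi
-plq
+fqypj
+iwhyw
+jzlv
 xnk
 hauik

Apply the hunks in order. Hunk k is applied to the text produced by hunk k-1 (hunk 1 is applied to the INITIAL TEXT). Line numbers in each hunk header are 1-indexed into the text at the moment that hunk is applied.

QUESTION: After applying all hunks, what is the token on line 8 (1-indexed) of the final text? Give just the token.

Answer: xnk

Derivation:
Hunk 1: at line 2 remove [eyud,dssw] add [aygd,ereo] -> 9 lines: iux atc kib aygd ereo hdz vhhxc exgmp baqt
Hunk 2: at line 6 remove [vhhxc] add [tewut,vzqco,gfcz] -> 11 lines: iux atc kib aygd ereo hdz tewut vzqco gfcz exgmp baqt
Hunk 3: at line 2 remove [aygd,ereo,hdz] add [lpo,fzcl] -> 10 lines: iux atc kib lpo fzcl tewut vzqco gfcz exgmp baqt
Hunk 4: at line 3 remove [fzcl] add [mid,hauik,jmqh] -> 12 lines: iux atc kib lpo mid hauik jmqh tewut vzqco gfcz exgmp baqt
Hunk 5: at line 3 remove [lpo,mid] add [vvzxi,plq,xnk] -> 13 lines: iux atc kib vvzxi plq xnk hauik jmqh tewut vzqco gfcz exgmp baqt
Hunk 6: at line 9 remove [vzqco,gfcz,exgmp] add [wbkk] -> 11 lines: iux atc kib vvzxi plq xnk hauik jmqh tewut wbkk baqt
Hunk 7: at line 3 remove [plq] add [fqypj,iwhyw,jzlv] -> 13 lines: iux atc kib vvzxi fqypj iwhyw jzlv xnk hauik jmqh tewut wbkk baqt
Final line 8: xnk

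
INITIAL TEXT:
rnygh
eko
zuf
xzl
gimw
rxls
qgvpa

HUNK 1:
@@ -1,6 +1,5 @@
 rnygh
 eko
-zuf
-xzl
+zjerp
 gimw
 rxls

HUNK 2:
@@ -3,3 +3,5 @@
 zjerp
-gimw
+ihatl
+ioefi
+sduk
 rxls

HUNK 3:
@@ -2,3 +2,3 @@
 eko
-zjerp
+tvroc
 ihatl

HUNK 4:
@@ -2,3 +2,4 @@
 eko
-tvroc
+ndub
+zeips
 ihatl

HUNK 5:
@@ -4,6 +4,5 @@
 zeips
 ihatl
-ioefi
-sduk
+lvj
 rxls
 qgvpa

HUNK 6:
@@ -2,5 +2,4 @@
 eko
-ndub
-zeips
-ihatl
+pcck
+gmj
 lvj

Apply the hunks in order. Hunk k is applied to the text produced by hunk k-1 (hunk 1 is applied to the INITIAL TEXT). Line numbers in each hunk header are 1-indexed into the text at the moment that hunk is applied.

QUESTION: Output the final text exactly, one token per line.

Answer: rnygh
eko
pcck
gmj
lvj
rxls
qgvpa

Derivation:
Hunk 1: at line 1 remove [zuf,xzl] add [zjerp] -> 6 lines: rnygh eko zjerp gimw rxls qgvpa
Hunk 2: at line 3 remove [gimw] add [ihatl,ioefi,sduk] -> 8 lines: rnygh eko zjerp ihatl ioefi sduk rxls qgvpa
Hunk 3: at line 2 remove [zjerp] add [tvroc] -> 8 lines: rnygh eko tvroc ihatl ioefi sduk rxls qgvpa
Hunk 4: at line 2 remove [tvroc] add [ndub,zeips] -> 9 lines: rnygh eko ndub zeips ihatl ioefi sduk rxls qgvpa
Hunk 5: at line 4 remove [ioefi,sduk] add [lvj] -> 8 lines: rnygh eko ndub zeips ihatl lvj rxls qgvpa
Hunk 6: at line 2 remove [ndub,zeips,ihatl] add [pcck,gmj] -> 7 lines: rnygh eko pcck gmj lvj rxls qgvpa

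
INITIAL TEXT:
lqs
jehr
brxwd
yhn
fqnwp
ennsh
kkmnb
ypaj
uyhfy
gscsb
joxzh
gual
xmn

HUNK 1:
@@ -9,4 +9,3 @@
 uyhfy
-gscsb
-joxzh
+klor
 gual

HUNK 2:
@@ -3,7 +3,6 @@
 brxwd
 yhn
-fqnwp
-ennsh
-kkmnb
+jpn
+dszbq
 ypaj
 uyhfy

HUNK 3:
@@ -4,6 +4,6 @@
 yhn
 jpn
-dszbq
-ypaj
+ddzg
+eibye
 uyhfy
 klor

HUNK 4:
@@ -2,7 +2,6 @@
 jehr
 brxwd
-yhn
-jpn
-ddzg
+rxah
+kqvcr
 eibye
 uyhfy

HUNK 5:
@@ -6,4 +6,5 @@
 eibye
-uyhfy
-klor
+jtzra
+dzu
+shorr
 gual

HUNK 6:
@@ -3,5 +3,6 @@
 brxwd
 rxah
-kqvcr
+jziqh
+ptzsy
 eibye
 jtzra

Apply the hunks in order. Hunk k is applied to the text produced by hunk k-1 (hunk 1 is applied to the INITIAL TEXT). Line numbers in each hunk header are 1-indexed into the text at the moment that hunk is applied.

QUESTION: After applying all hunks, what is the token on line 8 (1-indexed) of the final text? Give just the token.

Hunk 1: at line 9 remove [gscsb,joxzh] add [klor] -> 12 lines: lqs jehr brxwd yhn fqnwp ennsh kkmnb ypaj uyhfy klor gual xmn
Hunk 2: at line 3 remove [fqnwp,ennsh,kkmnb] add [jpn,dszbq] -> 11 lines: lqs jehr brxwd yhn jpn dszbq ypaj uyhfy klor gual xmn
Hunk 3: at line 4 remove [dszbq,ypaj] add [ddzg,eibye] -> 11 lines: lqs jehr brxwd yhn jpn ddzg eibye uyhfy klor gual xmn
Hunk 4: at line 2 remove [yhn,jpn,ddzg] add [rxah,kqvcr] -> 10 lines: lqs jehr brxwd rxah kqvcr eibye uyhfy klor gual xmn
Hunk 5: at line 6 remove [uyhfy,klor] add [jtzra,dzu,shorr] -> 11 lines: lqs jehr brxwd rxah kqvcr eibye jtzra dzu shorr gual xmn
Hunk 6: at line 3 remove [kqvcr] add [jziqh,ptzsy] -> 12 lines: lqs jehr brxwd rxah jziqh ptzsy eibye jtzra dzu shorr gual xmn
Final line 8: jtzra

Answer: jtzra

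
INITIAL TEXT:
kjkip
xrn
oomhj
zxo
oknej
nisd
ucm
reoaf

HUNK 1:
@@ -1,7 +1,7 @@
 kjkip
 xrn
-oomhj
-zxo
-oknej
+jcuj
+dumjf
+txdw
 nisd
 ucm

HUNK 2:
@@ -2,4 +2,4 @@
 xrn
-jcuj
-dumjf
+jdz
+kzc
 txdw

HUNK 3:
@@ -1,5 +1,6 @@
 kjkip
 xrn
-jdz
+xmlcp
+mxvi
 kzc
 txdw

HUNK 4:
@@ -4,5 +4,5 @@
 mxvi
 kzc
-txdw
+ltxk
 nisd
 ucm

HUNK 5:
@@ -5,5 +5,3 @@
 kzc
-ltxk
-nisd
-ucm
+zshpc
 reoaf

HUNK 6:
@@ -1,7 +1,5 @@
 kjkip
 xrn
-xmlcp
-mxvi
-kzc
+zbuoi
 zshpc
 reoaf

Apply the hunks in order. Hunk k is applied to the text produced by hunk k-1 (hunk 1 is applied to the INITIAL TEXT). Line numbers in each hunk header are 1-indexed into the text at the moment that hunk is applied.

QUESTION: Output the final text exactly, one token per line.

Answer: kjkip
xrn
zbuoi
zshpc
reoaf

Derivation:
Hunk 1: at line 1 remove [oomhj,zxo,oknej] add [jcuj,dumjf,txdw] -> 8 lines: kjkip xrn jcuj dumjf txdw nisd ucm reoaf
Hunk 2: at line 2 remove [jcuj,dumjf] add [jdz,kzc] -> 8 lines: kjkip xrn jdz kzc txdw nisd ucm reoaf
Hunk 3: at line 1 remove [jdz] add [xmlcp,mxvi] -> 9 lines: kjkip xrn xmlcp mxvi kzc txdw nisd ucm reoaf
Hunk 4: at line 4 remove [txdw] add [ltxk] -> 9 lines: kjkip xrn xmlcp mxvi kzc ltxk nisd ucm reoaf
Hunk 5: at line 5 remove [ltxk,nisd,ucm] add [zshpc] -> 7 lines: kjkip xrn xmlcp mxvi kzc zshpc reoaf
Hunk 6: at line 1 remove [xmlcp,mxvi,kzc] add [zbuoi] -> 5 lines: kjkip xrn zbuoi zshpc reoaf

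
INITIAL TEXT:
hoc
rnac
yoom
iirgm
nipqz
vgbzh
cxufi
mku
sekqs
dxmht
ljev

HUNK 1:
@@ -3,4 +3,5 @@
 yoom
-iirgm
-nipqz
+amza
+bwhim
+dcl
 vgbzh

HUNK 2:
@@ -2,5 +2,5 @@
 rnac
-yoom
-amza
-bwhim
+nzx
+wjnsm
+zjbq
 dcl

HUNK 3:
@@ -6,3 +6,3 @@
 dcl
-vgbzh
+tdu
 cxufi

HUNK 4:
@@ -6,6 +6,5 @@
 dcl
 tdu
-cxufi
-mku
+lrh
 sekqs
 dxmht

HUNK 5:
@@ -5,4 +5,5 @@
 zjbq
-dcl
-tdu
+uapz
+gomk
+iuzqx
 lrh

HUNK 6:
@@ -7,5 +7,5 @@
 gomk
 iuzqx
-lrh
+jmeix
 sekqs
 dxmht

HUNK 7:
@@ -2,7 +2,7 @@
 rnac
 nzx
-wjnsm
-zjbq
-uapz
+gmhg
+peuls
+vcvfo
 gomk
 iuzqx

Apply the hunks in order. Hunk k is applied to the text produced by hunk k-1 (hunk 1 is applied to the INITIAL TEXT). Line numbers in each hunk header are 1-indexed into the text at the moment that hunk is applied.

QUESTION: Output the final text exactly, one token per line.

Hunk 1: at line 3 remove [iirgm,nipqz] add [amza,bwhim,dcl] -> 12 lines: hoc rnac yoom amza bwhim dcl vgbzh cxufi mku sekqs dxmht ljev
Hunk 2: at line 2 remove [yoom,amza,bwhim] add [nzx,wjnsm,zjbq] -> 12 lines: hoc rnac nzx wjnsm zjbq dcl vgbzh cxufi mku sekqs dxmht ljev
Hunk 3: at line 6 remove [vgbzh] add [tdu] -> 12 lines: hoc rnac nzx wjnsm zjbq dcl tdu cxufi mku sekqs dxmht ljev
Hunk 4: at line 6 remove [cxufi,mku] add [lrh] -> 11 lines: hoc rnac nzx wjnsm zjbq dcl tdu lrh sekqs dxmht ljev
Hunk 5: at line 5 remove [dcl,tdu] add [uapz,gomk,iuzqx] -> 12 lines: hoc rnac nzx wjnsm zjbq uapz gomk iuzqx lrh sekqs dxmht ljev
Hunk 6: at line 7 remove [lrh] add [jmeix] -> 12 lines: hoc rnac nzx wjnsm zjbq uapz gomk iuzqx jmeix sekqs dxmht ljev
Hunk 7: at line 2 remove [wjnsm,zjbq,uapz] add [gmhg,peuls,vcvfo] -> 12 lines: hoc rnac nzx gmhg peuls vcvfo gomk iuzqx jmeix sekqs dxmht ljev

Answer: hoc
rnac
nzx
gmhg
peuls
vcvfo
gomk
iuzqx
jmeix
sekqs
dxmht
ljev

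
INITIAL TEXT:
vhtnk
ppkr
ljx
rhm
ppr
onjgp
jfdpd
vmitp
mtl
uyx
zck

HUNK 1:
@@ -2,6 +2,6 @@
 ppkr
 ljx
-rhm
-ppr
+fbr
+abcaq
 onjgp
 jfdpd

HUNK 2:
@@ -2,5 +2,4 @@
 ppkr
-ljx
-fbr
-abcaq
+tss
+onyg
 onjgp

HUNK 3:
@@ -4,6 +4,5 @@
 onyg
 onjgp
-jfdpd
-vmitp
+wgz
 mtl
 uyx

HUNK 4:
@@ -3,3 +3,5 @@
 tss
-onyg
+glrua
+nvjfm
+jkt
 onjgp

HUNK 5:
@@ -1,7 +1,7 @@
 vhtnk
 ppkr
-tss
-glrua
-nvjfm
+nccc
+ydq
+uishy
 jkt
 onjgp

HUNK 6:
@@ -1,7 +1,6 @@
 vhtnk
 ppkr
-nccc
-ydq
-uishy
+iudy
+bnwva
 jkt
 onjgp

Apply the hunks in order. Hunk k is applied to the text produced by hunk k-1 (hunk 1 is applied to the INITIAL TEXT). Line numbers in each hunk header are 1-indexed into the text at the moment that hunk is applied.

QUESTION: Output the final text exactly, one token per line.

Answer: vhtnk
ppkr
iudy
bnwva
jkt
onjgp
wgz
mtl
uyx
zck

Derivation:
Hunk 1: at line 2 remove [rhm,ppr] add [fbr,abcaq] -> 11 lines: vhtnk ppkr ljx fbr abcaq onjgp jfdpd vmitp mtl uyx zck
Hunk 2: at line 2 remove [ljx,fbr,abcaq] add [tss,onyg] -> 10 lines: vhtnk ppkr tss onyg onjgp jfdpd vmitp mtl uyx zck
Hunk 3: at line 4 remove [jfdpd,vmitp] add [wgz] -> 9 lines: vhtnk ppkr tss onyg onjgp wgz mtl uyx zck
Hunk 4: at line 3 remove [onyg] add [glrua,nvjfm,jkt] -> 11 lines: vhtnk ppkr tss glrua nvjfm jkt onjgp wgz mtl uyx zck
Hunk 5: at line 1 remove [tss,glrua,nvjfm] add [nccc,ydq,uishy] -> 11 lines: vhtnk ppkr nccc ydq uishy jkt onjgp wgz mtl uyx zck
Hunk 6: at line 1 remove [nccc,ydq,uishy] add [iudy,bnwva] -> 10 lines: vhtnk ppkr iudy bnwva jkt onjgp wgz mtl uyx zck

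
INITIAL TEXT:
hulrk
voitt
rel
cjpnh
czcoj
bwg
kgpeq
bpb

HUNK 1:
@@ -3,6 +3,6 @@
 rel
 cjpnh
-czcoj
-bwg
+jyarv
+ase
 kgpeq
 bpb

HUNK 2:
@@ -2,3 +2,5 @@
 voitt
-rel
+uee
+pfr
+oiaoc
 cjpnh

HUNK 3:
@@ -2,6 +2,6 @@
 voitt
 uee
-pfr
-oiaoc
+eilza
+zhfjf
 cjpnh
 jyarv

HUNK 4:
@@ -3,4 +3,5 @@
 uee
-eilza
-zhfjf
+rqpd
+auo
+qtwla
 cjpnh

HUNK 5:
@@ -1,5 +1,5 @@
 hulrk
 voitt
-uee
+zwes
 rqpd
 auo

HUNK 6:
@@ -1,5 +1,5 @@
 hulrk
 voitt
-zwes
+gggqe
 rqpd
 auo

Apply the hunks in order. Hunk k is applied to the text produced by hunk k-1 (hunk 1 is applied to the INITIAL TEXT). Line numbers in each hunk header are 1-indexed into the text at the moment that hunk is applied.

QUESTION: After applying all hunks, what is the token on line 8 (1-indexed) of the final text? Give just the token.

Hunk 1: at line 3 remove [czcoj,bwg] add [jyarv,ase] -> 8 lines: hulrk voitt rel cjpnh jyarv ase kgpeq bpb
Hunk 2: at line 2 remove [rel] add [uee,pfr,oiaoc] -> 10 lines: hulrk voitt uee pfr oiaoc cjpnh jyarv ase kgpeq bpb
Hunk 3: at line 2 remove [pfr,oiaoc] add [eilza,zhfjf] -> 10 lines: hulrk voitt uee eilza zhfjf cjpnh jyarv ase kgpeq bpb
Hunk 4: at line 3 remove [eilza,zhfjf] add [rqpd,auo,qtwla] -> 11 lines: hulrk voitt uee rqpd auo qtwla cjpnh jyarv ase kgpeq bpb
Hunk 5: at line 1 remove [uee] add [zwes] -> 11 lines: hulrk voitt zwes rqpd auo qtwla cjpnh jyarv ase kgpeq bpb
Hunk 6: at line 1 remove [zwes] add [gggqe] -> 11 lines: hulrk voitt gggqe rqpd auo qtwla cjpnh jyarv ase kgpeq bpb
Final line 8: jyarv

Answer: jyarv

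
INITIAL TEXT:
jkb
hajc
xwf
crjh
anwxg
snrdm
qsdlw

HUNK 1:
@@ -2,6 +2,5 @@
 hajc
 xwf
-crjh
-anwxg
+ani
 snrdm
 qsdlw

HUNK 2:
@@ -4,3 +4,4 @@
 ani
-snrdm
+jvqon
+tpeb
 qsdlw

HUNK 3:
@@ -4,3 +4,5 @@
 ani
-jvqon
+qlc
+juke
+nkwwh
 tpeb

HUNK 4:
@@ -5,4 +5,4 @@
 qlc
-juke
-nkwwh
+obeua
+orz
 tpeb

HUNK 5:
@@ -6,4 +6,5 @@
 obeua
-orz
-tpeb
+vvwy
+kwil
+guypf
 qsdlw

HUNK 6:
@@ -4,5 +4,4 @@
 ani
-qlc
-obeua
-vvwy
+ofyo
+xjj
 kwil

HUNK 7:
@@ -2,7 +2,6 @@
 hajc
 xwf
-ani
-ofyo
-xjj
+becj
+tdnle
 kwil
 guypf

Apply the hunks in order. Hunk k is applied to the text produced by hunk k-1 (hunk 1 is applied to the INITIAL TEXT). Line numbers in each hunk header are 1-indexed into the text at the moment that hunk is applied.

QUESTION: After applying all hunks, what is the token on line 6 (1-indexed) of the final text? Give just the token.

Answer: kwil

Derivation:
Hunk 1: at line 2 remove [crjh,anwxg] add [ani] -> 6 lines: jkb hajc xwf ani snrdm qsdlw
Hunk 2: at line 4 remove [snrdm] add [jvqon,tpeb] -> 7 lines: jkb hajc xwf ani jvqon tpeb qsdlw
Hunk 3: at line 4 remove [jvqon] add [qlc,juke,nkwwh] -> 9 lines: jkb hajc xwf ani qlc juke nkwwh tpeb qsdlw
Hunk 4: at line 5 remove [juke,nkwwh] add [obeua,orz] -> 9 lines: jkb hajc xwf ani qlc obeua orz tpeb qsdlw
Hunk 5: at line 6 remove [orz,tpeb] add [vvwy,kwil,guypf] -> 10 lines: jkb hajc xwf ani qlc obeua vvwy kwil guypf qsdlw
Hunk 6: at line 4 remove [qlc,obeua,vvwy] add [ofyo,xjj] -> 9 lines: jkb hajc xwf ani ofyo xjj kwil guypf qsdlw
Hunk 7: at line 2 remove [ani,ofyo,xjj] add [becj,tdnle] -> 8 lines: jkb hajc xwf becj tdnle kwil guypf qsdlw
Final line 6: kwil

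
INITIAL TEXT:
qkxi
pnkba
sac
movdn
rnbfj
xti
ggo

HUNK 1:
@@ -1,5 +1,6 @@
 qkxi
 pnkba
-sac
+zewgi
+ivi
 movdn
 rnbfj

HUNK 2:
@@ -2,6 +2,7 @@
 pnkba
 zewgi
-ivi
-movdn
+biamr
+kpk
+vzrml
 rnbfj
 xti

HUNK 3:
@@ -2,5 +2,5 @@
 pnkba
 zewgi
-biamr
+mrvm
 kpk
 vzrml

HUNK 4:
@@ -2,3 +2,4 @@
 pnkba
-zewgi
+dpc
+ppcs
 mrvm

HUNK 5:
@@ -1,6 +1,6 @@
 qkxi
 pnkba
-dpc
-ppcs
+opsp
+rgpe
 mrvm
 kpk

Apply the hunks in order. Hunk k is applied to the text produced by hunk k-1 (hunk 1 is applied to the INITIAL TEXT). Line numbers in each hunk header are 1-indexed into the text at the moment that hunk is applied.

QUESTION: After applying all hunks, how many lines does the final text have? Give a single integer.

Answer: 10

Derivation:
Hunk 1: at line 1 remove [sac] add [zewgi,ivi] -> 8 lines: qkxi pnkba zewgi ivi movdn rnbfj xti ggo
Hunk 2: at line 2 remove [ivi,movdn] add [biamr,kpk,vzrml] -> 9 lines: qkxi pnkba zewgi biamr kpk vzrml rnbfj xti ggo
Hunk 3: at line 2 remove [biamr] add [mrvm] -> 9 lines: qkxi pnkba zewgi mrvm kpk vzrml rnbfj xti ggo
Hunk 4: at line 2 remove [zewgi] add [dpc,ppcs] -> 10 lines: qkxi pnkba dpc ppcs mrvm kpk vzrml rnbfj xti ggo
Hunk 5: at line 1 remove [dpc,ppcs] add [opsp,rgpe] -> 10 lines: qkxi pnkba opsp rgpe mrvm kpk vzrml rnbfj xti ggo
Final line count: 10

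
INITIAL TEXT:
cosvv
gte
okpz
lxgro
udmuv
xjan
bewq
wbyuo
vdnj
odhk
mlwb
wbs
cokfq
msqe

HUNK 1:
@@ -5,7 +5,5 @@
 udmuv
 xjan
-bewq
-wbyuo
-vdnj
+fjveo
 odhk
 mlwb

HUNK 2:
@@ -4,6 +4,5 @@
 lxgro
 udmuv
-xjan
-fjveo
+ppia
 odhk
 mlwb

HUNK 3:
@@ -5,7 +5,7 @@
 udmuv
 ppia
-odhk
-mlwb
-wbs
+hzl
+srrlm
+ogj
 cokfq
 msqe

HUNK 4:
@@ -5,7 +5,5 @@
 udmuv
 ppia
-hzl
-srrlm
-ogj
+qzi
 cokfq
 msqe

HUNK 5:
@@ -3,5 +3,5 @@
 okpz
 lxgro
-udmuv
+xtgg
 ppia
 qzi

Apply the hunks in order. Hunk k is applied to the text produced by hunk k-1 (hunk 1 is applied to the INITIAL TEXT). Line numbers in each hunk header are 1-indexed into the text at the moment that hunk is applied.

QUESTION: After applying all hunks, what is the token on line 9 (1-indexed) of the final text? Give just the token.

Hunk 1: at line 5 remove [bewq,wbyuo,vdnj] add [fjveo] -> 12 lines: cosvv gte okpz lxgro udmuv xjan fjveo odhk mlwb wbs cokfq msqe
Hunk 2: at line 4 remove [xjan,fjveo] add [ppia] -> 11 lines: cosvv gte okpz lxgro udmuv ppia odhk mlwb wbs cokfq msqe
Hunk 3: at line 5 remove [odhk,mlwb,wbs] add [hzl,srrlm,ogj] -> 11 lines: cosvv gte okpz lxgro udmuv ppia hzl srrlm ogj cokfq msqe
Hunk 4: at line 5 remove [hzl,srrlm,ogj] add [qzi] -> 9 lines: cosvv gte okpz lxgro udmuv ppia qzi cokfq msqe
Hunk 5: at line 3 remove [udmuv] add [xtgg] -> 9 lines: cosvv gte okpz lxgro xtgg ppia qzi cokfq msqe
Final line 9: msqe

Answer: msqe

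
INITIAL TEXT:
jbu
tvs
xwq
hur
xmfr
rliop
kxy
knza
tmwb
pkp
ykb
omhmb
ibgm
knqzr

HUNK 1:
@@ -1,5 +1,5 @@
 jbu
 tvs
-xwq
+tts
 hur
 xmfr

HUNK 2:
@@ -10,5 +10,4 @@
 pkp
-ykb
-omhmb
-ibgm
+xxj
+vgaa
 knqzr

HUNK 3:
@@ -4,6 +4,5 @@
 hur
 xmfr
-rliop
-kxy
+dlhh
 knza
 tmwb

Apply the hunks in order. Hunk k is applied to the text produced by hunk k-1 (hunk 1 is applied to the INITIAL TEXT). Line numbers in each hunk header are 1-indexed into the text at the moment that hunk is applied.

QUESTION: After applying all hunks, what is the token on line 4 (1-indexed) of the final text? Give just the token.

Answer: hur

Derivation:
Hunk 1: at line 1 remove [xwq] add [tts] -> 14 lines: jbu tvs tts hur xmfr rliop kxy knza tmwb pkp ykb omhmb ibgm knqzr
Hunk 2: at line 10 remove [ykb,omhmb,ibgm] add [xxj,vgaa] -> 13 lines: jbu tvs tts hur xmfr rliop kxy knza tmwb pkp xxj vgaa knqzr
Hunk 3: at line 4 remove [rliop,kxy] add [dlhh] -> 12 lines: jbu tvs tts hur xmfr dlhh knza tmwb pkp xxj vgaa knqzr
Final line 4: hur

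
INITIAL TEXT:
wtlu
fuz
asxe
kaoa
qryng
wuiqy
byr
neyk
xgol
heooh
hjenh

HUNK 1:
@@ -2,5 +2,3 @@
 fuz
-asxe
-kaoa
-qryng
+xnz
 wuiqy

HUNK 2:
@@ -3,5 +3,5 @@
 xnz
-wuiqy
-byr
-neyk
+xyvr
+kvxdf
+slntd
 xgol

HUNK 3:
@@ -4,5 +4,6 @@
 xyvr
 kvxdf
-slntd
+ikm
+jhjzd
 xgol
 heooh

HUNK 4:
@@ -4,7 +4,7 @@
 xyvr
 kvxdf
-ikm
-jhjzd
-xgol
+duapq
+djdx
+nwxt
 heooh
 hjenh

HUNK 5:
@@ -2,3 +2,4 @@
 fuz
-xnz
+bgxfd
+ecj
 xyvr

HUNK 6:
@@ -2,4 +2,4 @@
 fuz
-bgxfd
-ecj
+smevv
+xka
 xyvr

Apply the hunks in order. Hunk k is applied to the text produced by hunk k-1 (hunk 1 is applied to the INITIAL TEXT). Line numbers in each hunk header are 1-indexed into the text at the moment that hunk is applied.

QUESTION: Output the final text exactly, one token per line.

Hunk 1: at line 2 remove [asxe,kaoa,qryng] add [xnz] -> 9 lines: wtlu fuz xnz wuiqy byr neyk xgol heooh hjenh
Hunk 2: at line 3 remove [wuiqy,byr,neyk] add [xyvr,kvxdf,slntd] -> 9 lines: wtlu fuz xnz xyvr kvxdf slntd xgol heooh hjenh
Hunk 3: at line 4 remove [slntd] add [ikm,jhjzd] -> 10 lines: wtlu fuz xnz xyvr kvxdf ikm jhjzd xgol heooh hjenh
Hunk 4: at line 4 remove [ikm,jhjzd,xgol] add [duapq,djdx,nwxt] -> 10 lines: wtlu fuz xnz xyvr kvxdf duapq djdx nwxt heooh hjenh
Hunk 5: at line 2 remove [xnz] add [bgxfd,ecj] -> 11 lines: wtlu fuz bgxfd ecj xyvr kvxdf duapq djdx nwxt heooh hjenh
Hunk 6: at line 2 remove [bgxfd,ecj] add [smevv,xka] -> 11 lines: wtlu fuz smevv xka xyvr kvxdf duapq djdx nwxt heooh hjenh

Answer: wtlu
fuz
smevv
xka
xyvr
kvxdf
duapq
djdx
nwxt
heooh
hjenh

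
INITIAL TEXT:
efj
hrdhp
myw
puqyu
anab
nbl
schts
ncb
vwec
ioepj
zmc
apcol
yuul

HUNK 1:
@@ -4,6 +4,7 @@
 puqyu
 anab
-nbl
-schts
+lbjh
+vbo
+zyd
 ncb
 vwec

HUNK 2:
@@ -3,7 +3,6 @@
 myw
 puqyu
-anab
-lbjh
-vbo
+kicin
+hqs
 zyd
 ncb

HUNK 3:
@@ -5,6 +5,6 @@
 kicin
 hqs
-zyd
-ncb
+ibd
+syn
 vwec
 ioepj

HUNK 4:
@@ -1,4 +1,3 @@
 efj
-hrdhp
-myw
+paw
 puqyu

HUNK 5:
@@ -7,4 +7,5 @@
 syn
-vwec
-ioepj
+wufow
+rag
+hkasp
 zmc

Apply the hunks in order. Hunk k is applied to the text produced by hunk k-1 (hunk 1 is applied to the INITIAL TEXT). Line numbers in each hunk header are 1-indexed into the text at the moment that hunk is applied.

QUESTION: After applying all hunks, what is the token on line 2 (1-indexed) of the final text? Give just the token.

Answer: paw

Derivation:
Hunk 1: at line 4 remove [nbl,schts] add [lbjh,vbo,zyd] -> 14 lines: efj hrdhp myw puqyu anab lbjh vbo zyd ncb vwec ioepj zmc apcol yuul
Hunk 2: at line 3 remove [anab,lbjh,vbo] add [kicin,hqs] -> 13 lines: efj hrdhp myw puqyu kicin hqs zyd ncb vwec ioepj zmc apcol yuul
Hunk 3: at line 5 remove [zyd,ncb] add [ibd,syn] -> 13 lines: efj hrdhp myw puqyu kicin hqs ibd syn vwec ioepj zmc apcol yuul
Hunk 4: at line 1 remove [hrdhp,myw] add [paw] -> 12 lines: efj paw puqyu kicin hqs ibd syn vwec ioepj zmc apcol yuul
Hunk 5: at line 7 remove [vwec,ioepj] add [wufow,rag,hkasp] -> 13 lines: efj paw puqyu kicin hqs ibd syn wufow rag hkasp zmc apcol yuul
Final line 2: paw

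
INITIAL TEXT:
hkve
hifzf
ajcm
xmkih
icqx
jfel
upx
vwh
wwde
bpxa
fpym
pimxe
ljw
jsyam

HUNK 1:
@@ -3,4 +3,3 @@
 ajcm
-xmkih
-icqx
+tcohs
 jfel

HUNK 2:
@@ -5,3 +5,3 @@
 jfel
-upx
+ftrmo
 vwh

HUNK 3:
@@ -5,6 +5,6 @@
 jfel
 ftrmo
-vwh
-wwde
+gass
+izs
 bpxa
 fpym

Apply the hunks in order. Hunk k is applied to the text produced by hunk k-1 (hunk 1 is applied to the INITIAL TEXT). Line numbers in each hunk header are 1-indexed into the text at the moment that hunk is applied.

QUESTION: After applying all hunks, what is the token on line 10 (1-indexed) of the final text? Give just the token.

Answer: fpym

Derivation:
Hunk 1: at line 3 remove [xmkih,icqx] add [tcohs] -> 13 lines: hkve hifzf ajcm tcohs jfel upx vwh wwde bpxa fpym pimxe ljw jsyam
Hunk 2: at line 5 remove [upx] add [ftrmo] -> 13 lines: hkve hifzf ajcm tcohs jfel ftrmo vwh wwde bpxa fpym pimxe ljw jsyam
Hunk 3: at line 5 remove [vwh,wwde] add [gass,izs] -> 13 lines: hkve hifzf ajcm tcohs jfel ftrmo gass izs bpxa fpym pimxe ljw jsyam
Final line 10: fpym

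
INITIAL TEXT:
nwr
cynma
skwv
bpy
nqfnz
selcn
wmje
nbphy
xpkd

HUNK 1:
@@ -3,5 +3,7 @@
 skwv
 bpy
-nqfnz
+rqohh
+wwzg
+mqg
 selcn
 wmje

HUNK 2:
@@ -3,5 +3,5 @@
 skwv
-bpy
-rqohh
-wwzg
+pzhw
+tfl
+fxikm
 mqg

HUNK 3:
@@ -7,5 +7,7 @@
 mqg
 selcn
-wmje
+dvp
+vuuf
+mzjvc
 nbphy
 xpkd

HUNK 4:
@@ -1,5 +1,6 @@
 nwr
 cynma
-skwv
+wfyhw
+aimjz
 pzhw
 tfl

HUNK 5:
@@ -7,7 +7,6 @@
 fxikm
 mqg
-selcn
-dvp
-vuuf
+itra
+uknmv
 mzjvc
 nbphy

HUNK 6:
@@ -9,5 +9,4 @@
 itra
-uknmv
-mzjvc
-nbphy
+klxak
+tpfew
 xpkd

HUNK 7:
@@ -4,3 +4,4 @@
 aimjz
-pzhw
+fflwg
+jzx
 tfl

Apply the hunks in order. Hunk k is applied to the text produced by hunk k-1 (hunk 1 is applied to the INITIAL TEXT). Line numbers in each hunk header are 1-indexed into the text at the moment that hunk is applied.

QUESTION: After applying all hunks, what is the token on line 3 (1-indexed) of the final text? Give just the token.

Hunk 1: at line 3 remove [nqfnz] add [rqohh,wwzg,mqg] -> 11 lines: nwr cynma skwv bpy rqohh wwzg mqg selcn wmje nbphy xpkd
Hunk 2: at line 3 remove [bpy,rqohh,wwzg] add [pzhw,tfl,fxikm] -> 11 lines: nwr cynma skwv pzhw tfl fxikm mqg selcn wmje nbphy xpkd
Hunk 3: at line 7 remove [wmje] add [dvp,vuuf,mzjvc] -> 13 lines: nwr cynma skwv pzhw tfl fxikm mqg selcn dvp vuuf mzjvc nbphy xpkd
Hunk 4: at line 1 remove [skwv] add [wfyhw,aimjz] -> 14 lines: nwr cynma wfyhw aimjz pzhw tfl fxikm mqg selcn dvp vuuf mzjvc nbphy xpkd
Hunk 5: at line 7 remove [selcn,dvp,vuuf] add [itra,uknmv] -> 13 lines: nwr cynma wfyhw aimjz pzhw tfl fxikm mqg itra uknmv mzjvc nbphy xpkd
Hunk 6: at line 9 remove [uknmv,mzjvc,nbphy] add [klxak,tpfew] -> 12 lines: nwr cynma wfyhw aimjz pzhw tfl fxikm mqg itra klxak tpfew xpkd
Hunk 7: at line 4 remove [pzhw] add [fflwg,jzx] -> 13 lines: nwr cynma wfyhw aimjz fflwg jzx tfl fxikm mqg itra klxak tpfew xpkd
Final line 3: wfyhw

Answer: wfyhw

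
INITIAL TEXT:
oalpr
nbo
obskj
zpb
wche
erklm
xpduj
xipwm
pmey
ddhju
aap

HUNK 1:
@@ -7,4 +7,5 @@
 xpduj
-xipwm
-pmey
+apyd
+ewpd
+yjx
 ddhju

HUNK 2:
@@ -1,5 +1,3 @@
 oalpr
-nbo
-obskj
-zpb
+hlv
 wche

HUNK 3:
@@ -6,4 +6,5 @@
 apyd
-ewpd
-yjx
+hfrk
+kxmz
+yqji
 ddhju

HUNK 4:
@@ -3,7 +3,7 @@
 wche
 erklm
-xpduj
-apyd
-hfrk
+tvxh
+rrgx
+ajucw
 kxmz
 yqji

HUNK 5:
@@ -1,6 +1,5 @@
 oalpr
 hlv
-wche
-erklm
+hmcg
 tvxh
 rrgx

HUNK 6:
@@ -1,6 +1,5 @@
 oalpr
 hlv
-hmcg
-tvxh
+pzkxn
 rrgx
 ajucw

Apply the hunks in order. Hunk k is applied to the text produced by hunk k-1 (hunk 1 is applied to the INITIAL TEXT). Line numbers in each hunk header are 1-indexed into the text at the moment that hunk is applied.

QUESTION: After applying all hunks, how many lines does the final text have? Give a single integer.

Answer: 9

Derivation:
Hunk 1: at line 7 remove [xipwm,pmey] add [apyd,ewpd,yjx] -> 12 lines: oalpr nbo obskj zpb wche erklm xpduj apyd ewpd yjx ddhju aap
Hunk 2: at line 1 remove [nbo,obskj,zpb] add [hlv] -> 10 lines: oalpr hlv wche erklm xpduj apyd ewpd yjx ddhju aap
Hunk 3: at line 6 remove [ewpd,yjx] add [hfrk,kxmz,yqji] -> 11 lines: oalpr hlv wche erklm xpduj apyd hfrk kxmz yqji ddhju aap
Hunk 4: at line 3 remove [xpduj,apyd,hfrk] add [tvxh,rrgx,ajucw] -> 11 lines: oalpr hlv wche erklm tvxh rrgx ajucw kxmz yqji ddhju aap
Hunk 5: at line 1 remove [wche,erklm] add [hmcg] -> 10 lines: oalpr hlv hmcg tvxh rrgx ajucw kxmz yqji ddhju aap
Hunk 6: at line 1 remove [hmcg,tvxh] add [pzkxn] -> 9 lines: oalpr hlv pzkxn rrgx ajucw kxmz yqji ddhju aap
Final line count: 9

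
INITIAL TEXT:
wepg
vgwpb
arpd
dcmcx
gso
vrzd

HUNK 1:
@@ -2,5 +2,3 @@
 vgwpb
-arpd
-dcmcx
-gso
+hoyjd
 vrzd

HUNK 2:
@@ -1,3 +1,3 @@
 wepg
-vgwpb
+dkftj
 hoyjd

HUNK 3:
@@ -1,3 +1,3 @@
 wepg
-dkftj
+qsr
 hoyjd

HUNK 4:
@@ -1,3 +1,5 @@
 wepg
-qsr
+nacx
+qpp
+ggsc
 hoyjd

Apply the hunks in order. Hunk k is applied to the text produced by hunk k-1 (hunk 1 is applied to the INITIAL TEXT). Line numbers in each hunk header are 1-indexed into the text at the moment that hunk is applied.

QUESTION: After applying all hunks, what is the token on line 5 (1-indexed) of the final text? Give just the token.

Hunk 1: at line 2 remove [arpd,dcmcx,gso] add [hoyjd] -> 4 lines: wepg vgwpb hoyjd vrzd
Hunk 2: at line 1 remove [vgwpb] add [dkftj] -> 4 lines: wepg dkftj hoyjd vrzd
Hunk 3: at line 1 remove [dkftj] add [qsr] -> 4 lines: wepg qsr hoyjd vrzd
Hunk 4: at line 1 remove [qsr] add [nacx,qpp,ggsc] -> 6 lines: wepg nacx qpp ggsc hoyjd vrzd
Final line 5: hoyjd

Answer: hoyjd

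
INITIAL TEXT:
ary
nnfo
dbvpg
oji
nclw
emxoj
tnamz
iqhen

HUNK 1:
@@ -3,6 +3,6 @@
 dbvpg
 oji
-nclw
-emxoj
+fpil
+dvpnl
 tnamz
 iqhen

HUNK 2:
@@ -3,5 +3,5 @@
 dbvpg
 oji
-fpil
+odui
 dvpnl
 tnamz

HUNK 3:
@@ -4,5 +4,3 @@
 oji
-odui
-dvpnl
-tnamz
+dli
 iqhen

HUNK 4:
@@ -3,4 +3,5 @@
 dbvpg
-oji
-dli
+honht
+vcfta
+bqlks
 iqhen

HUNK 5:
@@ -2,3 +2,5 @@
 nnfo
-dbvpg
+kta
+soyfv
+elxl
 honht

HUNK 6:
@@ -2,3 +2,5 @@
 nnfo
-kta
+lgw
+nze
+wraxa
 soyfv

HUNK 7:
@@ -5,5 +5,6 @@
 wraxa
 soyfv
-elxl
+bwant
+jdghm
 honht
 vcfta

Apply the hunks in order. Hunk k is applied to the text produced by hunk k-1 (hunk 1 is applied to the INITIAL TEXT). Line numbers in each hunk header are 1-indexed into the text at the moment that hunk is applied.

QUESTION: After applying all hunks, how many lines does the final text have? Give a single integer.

Answer: 12

Derivation:
Hunk 1: at line 3 remove [nclw,emxoj] add [fpil,dvpnl] -> 8 lines: ary nnfo dbvpg oji fpil dvpnl tnamz iqhen
Hunk 2: at line 3 remove [fpil] add [odui] -> 8 lines: ary nnfo dbvpg oji odui dvpnl tnamz iqhen
Hunk 3: at line 4 remove [odui,dvpnl,tnamz] add [dli] -> 6 lines: ary nnfo dbvpg oji dli iqhen
Hunk 4: at line 3 remove [oji,dli] add [honht,vcfta,bqlks] -> 7 lines: ary nnfo dbvpg honht vcfta bqlks iqhen
Hunk 5: at line 2 remove [dbvpg] add [kta,soyfv,elxl] -> 9 lines: ary nnfo kta soyfv elxl honht vcfta bqlks iqhen
Hunk 6: at line 2 remove [kta] add [lgw,nze,wraxa] -> 11 lines: ary nnfo lgw nze wraxa soyfv elxl honht vcfta bqlks iqhen
Hunk 7: at line 5 remove [elxl] add [bwant,jdghm] -> 12 lines: ary nnfo lgw nze wraxa soyfv bwant jdghm honht vcfta bqlks iqhen
Final line count: 12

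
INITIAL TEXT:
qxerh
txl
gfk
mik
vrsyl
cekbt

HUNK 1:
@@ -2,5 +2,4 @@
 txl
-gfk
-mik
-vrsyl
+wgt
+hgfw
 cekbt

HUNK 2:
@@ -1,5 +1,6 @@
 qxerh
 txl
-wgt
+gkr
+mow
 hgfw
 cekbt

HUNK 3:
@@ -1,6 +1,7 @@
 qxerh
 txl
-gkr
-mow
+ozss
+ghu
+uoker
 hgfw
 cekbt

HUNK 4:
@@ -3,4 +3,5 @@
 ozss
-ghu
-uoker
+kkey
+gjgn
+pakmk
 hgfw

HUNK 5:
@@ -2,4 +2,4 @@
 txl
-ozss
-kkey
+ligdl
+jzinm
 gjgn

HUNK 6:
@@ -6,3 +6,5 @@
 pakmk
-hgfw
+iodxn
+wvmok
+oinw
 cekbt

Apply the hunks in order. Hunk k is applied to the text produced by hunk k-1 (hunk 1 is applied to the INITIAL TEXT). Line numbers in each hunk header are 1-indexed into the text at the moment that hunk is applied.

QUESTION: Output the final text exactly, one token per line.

Hunk 1: at line 2 remove [gfk,mik,vrsyl] add [wgt,hgfw] -> 5 lines: qxerh txl wgt hgfw cekbt
Hunk 2: at line 1 remove [wgt] add [gkr,mow] -> 6 lines: qxerh txl gkr mow hgfw cekbt
Hunk 3: at line 1 remove [gkr,mow] add [ozss,ghu,uoker] -> 7 lines: qxerh txl ozss ghu uoker hgfw cekbt
Hunk 4: at line 3 remove [ghu,uoker] add [kkey,gjgn,pakmk] -> 8 lines: qxerh txl ozss kkey gjgn pakmk hgfw cekbt
Hunk 5: at line 2 remove [ozss,kkey] add [ligdl,jzinm] -> 8 lines: qxerh txl ligdl jzinm gjgn pakmk hgfw cekbt
Hunk 6: at line 6 remove [hgfw] add [iodxn,wvmok,oinw] -> 10 lines: qxerh txl ligdl jzinm gjgn pakmk iodxn wvmok oinw cekbt

Answer: qxerh
txl
ligdl
jzinm
gjgn
pakmk
iodxn
wvmok
oinw
cekbt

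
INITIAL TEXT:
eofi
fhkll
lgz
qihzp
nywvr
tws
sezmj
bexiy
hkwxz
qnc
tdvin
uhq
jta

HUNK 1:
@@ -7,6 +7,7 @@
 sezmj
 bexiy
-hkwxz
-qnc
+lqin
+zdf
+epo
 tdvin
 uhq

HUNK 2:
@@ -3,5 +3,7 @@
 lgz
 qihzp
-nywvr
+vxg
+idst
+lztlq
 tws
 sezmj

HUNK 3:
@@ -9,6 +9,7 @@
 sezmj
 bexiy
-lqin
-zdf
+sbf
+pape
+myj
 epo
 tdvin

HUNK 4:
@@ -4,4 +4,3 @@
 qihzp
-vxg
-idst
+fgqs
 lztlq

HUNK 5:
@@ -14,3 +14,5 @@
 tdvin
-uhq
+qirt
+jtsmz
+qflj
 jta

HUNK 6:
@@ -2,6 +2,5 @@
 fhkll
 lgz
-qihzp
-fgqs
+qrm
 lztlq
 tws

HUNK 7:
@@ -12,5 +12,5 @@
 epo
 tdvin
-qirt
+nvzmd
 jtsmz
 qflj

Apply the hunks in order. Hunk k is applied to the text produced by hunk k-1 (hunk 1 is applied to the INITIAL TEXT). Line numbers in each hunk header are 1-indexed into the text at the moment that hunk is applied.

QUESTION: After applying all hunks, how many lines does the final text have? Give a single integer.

Answer: 17

Derivation:
Hunk 1: at line 7 remove [hkwxz,qnc] add [lqin,zdf,epo] -> 14 lines: eofi fhkll lgz qihzp nywvr tws sezmj bexiy lqin zdf epo tdvin uhq jta
Hunk 2: at line 3 remove [nywvr] add [vxg,idst,lztlq] -> 16 lines: eofi fhkll lgz qihzp vxg idst lztlq tws sezmj bexiy lqin zdf epo tdvin uhq jta
Hunk 3: at line 9 remove [lqin,zdf] add [sbf,pape,myj] -> 17 lines: eofi fhkll lgz qihzp vxg idst lztlq tws sezmj bexiy sbf pape myj epo tdvin uhq jta
Hunk 4: at line 4 remove [vxg,idst] add [fgqs] -> 16 lines: eofi fhkll lgz qihzp fgqs lztlq tws sezmj bexiy sbf pape myj epo tdvin uhq jta
Hunk 5: at line 14 remove [uhq] add [qirt,jtsmz,qflj] -> 18 lines: eofi fhkll lgz qihzp fgqs lztlq tws sezmj bexiy sbf pape myj epo tdvin qirt jtsmz qflj jta
Hunk 6: at line 2 remove [qihzp,fgqs] add [qrm] -> 17 lines: eofi fhkll lgz qrm lztlq tws sezmj bexiy sbf pape myj epo tdvin qirt jtsmz qflj jta
Hunk 7: at line 12 remove [qirt] add [nvzmd] -> 17 lines: eofi fhkll lgz qrm lztlq tws sezmj bexiy sbf pape myj epo tdvin nvzmd jtsmz qflj jta
Final line count: 17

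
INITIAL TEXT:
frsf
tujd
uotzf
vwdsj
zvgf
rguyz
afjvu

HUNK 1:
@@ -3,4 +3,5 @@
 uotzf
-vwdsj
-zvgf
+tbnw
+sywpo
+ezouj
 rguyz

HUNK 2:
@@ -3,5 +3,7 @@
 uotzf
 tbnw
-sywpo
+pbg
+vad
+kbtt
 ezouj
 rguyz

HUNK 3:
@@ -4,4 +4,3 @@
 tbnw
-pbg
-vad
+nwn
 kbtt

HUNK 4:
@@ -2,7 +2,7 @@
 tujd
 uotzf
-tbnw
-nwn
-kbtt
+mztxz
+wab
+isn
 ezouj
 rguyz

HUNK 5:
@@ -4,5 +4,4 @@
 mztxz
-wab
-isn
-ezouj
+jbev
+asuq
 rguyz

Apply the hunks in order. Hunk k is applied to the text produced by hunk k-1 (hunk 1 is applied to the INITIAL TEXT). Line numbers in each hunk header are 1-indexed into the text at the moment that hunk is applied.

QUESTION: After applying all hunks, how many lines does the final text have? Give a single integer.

Hunk 1: at line 3 remove [vwdsj,zvgf] add [tbnw,sywpo,ezouj] -> 8 lines: frsf tujd uotzf tbnw sywpo ezouj rguyz afjvu
Hunk 2: at line 3 remove [sywpo] add [pbg,vad,kbtt] -> 10 lines: frsf tujd uotzf tbnw pbg vad kbtt ezouj rguyz afjvu
Hunk 3: at line 4 remove [pbg,vad] add [nwn] -> 9 lines: frsf tujd uotzf tbnw nwn kbtt ezouj rguyz afjvu
Hunk 4: at line 2 remove [tbnw,nwn,kbtt] add [mztxz,wab,isn] -> 9 lines: frsf tujd uotzf mztxz wab isn ezouj rguyz afjvu
Hunk 5: at line 4 remove [wab,isn,ezouj] add [jbev,asuq] -> 8 lines: frsf tujd uotzf mztxz jbev asuq rguyz afjvu
Final line count: 8

Answer: 8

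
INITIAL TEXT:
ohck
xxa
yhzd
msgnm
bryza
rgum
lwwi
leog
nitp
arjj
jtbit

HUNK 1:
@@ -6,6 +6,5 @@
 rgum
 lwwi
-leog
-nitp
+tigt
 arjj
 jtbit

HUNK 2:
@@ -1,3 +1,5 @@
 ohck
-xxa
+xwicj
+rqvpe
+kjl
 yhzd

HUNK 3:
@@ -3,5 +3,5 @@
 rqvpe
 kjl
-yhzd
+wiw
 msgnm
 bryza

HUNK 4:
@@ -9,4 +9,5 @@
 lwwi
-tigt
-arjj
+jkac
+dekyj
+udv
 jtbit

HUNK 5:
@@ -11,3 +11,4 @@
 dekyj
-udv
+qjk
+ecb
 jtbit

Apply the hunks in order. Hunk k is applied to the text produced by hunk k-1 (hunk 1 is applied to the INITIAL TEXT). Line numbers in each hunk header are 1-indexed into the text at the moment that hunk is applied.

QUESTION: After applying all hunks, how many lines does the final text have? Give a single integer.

Hunk 1: at line 6 remove [leog,nitp] add [tigt] -> 10 lines: ohck xxa yhzd msgnm bryza rgum lwwi tigt arjj jtbit
Hunk 2: at line 1 remove [xxa] add [xwicj,rqvpe,kjl] -> 12 lines: ohck xwicj rqvpe kjl yhzd msgnm bryza rgum lwwi tigt arjj jtbit
Hunk 3: at line 3 remove [yhzd] add [wiw] -> 12 lines: ohck xwicj rqvpe kjl wiw msgnm bryza rgum lwwi tigt arjj jtbit
Hunk 4: at line 9 remove [tigt,arjj] add [jkac,dekyj,udv] -> 13 lines: ohck xwicj rqvpe kjl wiw msgnm bryza rgum lwwi jkac dekyj udv jtbit
Hunk 5: at line 11 remove [udv] add [qjk,ecb] -> 14 lines: ohck xwicj rqvpe kjl wiw msgnm bryza rgum lwwi jkac dekyj qjk ecb jtbit
Final line count: 14

Answer: 14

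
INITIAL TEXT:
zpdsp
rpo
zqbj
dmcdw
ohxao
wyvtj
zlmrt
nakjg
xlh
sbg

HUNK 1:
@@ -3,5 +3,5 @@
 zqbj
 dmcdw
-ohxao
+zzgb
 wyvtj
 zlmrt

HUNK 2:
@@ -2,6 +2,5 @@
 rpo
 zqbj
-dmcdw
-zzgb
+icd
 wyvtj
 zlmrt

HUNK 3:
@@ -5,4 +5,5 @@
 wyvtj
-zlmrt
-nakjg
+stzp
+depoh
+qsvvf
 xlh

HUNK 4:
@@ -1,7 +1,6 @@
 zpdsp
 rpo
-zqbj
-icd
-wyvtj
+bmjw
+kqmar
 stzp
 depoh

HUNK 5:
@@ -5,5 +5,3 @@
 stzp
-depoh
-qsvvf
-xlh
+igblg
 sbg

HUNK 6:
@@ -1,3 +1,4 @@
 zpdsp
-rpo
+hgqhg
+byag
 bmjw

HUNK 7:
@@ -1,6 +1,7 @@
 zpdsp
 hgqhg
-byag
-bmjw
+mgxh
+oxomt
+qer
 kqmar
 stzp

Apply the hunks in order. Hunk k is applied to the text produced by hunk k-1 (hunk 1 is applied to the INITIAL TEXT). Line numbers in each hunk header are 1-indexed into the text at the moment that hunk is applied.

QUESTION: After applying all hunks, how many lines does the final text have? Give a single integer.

Answer: 9

Derivation:
Hunk 1: at line 3 remove [ohxao] add [zzgb] -> 10 lines: zpdsp rpo zqbj dmcdw zzgb wyvtj zlmrt nakjg xlh sbg
Hunk 2: at line 2 remove [dmcdw,zzgb] add [icd] -> 9 lines: zpdsp rpo zqbj icd wyvtj zlmrt nakjg xlh sbg
Hunk 3: at line 5 remove [zlmrt,nakjg] add [stzp,depoh,qsvvf] -> 10 lines: zpdsp rpo zqbj icd wyvtj stzp depoh qsvvf xlh sbg
Hunk 4: at line 1 remove [zqbj,icd,wyvtj] add [bmjw,kqmar] -> 9 lines: zpdsp rpo bmjw kqmar stzp depoh qsvvf xlh sbg
Hunk 5: at line 5 remove [depoh,qsvvf,xlh] add [igblg] -> 7 lines: zpdsp rpo bmjw kqmar stzp igblg sbg
Hunk 6: at line 1 remove [rpo] add [hgqhg,byag] -> 8 lines: zpdsp hgqhg byag bmjw kqmar stzp igblg sbg
Hunk 7: at line 1 remove [byag,bmjw] add [mgxh,oxomt,qer] -> 9 lines: zpdsp hgqhg mgxh oxomt qer kqmar stzp igblg sbg
Final line count: 9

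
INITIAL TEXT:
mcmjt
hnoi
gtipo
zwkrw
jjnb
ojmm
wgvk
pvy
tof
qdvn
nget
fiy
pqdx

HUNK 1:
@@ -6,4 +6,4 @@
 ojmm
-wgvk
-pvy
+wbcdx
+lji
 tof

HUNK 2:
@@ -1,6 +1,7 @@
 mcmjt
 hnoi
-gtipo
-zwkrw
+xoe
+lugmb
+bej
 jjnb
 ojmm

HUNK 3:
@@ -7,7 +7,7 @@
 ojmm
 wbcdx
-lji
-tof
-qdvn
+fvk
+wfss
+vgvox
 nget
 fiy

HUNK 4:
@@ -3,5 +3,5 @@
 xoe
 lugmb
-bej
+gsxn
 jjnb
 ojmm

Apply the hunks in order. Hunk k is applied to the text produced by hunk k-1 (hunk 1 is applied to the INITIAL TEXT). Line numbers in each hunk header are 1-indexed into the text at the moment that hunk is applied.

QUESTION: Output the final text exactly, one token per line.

Answer: mcmjt
hnoi
xoe
lugmb
gsxn
jjnb
ojmm
wbcdx
fvk
wfss
vgvox
nget
fiy
pqdx

Derivation:
Hunk 1: at line 6 remove [wgvk,pvy] add [wbcdx,lji] -> 13 lines: mcmjt hnoi gtipo zwkrw jjnb ojmm wbcdx lji tof qdvn nget fiy pqdx
Hunk 2: at line 1 remove [gtipo,zwkrw] add [xoe,lugmb,bej] -> 14 lines: mcmjt hnoi xoe lugmb bej jjnb ojmm wbcdx lji tof qdvn nget fiy pqdx
Hunk 3: at line 7 remove [lji,tof,qdvn] add [fvk,wfss,vgvox] -> 14 lines: mcmjt hnoi xoe lugmb bej jjnb ojmm wbcdx fvk wfss vgvox nget fiy pqdx
Hunk 4: at line 3 remove [bej] add [gsxn] -> 14 lines: mcmjt hnoi xoe lugmb gsxn jjnb ojmm wbcdx fvk wfss vgvox nget fiy pqdx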